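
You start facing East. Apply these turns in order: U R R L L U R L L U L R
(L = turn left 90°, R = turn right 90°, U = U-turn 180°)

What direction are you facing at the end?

Start: East
  U (U-turn (180°)) -> West
  R (right (90° clockwise)) -> North
  R (right (90° clockwise)) -> East
  L (left (90° counter-clockwise)) -> North
  L (left (90° counter-clockwise)) -> West
  U (U-turn (180°)) -> East
  R (right (90° clockwise)) -> South
  L (left (90° counter-clockwise)) -> East
  L (left (90° counter-clockwise)) -> North
  U (U-turn (180°)) -> South
  L (left (90° counter-clockwise)) -> East
  R (right (90° clockwise)) -> South
Final: South

Answer: Final heading: South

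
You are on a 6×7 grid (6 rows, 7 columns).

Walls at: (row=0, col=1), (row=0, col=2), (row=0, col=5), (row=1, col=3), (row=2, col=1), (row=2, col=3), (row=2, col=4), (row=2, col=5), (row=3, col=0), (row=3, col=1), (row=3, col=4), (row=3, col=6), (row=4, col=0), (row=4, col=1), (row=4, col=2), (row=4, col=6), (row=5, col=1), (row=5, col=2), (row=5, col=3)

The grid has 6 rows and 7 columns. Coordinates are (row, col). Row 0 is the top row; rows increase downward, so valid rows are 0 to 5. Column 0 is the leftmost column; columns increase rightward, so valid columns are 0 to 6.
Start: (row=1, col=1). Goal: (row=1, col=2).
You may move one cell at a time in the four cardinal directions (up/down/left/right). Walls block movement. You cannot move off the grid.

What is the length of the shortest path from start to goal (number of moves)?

BFS from (row=1, col=1) until reaching (row=1, col=2):
  Distance 0: (row=1, col=1)
  Distance 1: (row=1, col=0), (row=1, col=2)  <- goal reached here
One shortest path (1 moves): (row=1, col=1) -> (row=1, col=2)

Answer: Shortest path length: 1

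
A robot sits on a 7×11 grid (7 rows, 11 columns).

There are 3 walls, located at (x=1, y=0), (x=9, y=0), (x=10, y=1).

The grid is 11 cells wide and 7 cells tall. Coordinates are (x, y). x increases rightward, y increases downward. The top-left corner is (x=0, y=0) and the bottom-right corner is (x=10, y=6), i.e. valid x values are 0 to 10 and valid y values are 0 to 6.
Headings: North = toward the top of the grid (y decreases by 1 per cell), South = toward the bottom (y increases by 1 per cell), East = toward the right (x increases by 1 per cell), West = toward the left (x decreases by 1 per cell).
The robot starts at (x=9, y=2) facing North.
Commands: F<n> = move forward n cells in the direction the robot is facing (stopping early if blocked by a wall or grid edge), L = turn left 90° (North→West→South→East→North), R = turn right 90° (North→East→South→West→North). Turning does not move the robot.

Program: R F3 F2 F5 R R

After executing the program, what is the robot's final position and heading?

Answer: Final position: (x=10, y=2), facing West

Derivation:
Start: (x=9, y=2), facing North
  R: turn right, now facing East
  F3: move forward 1/3 (blocked), now at (x=10, y=2)
  F2: move forward 0/2 (blocked), now at (x=10, y=2)
  F5: move forward 0/5 (blocked), now at (x=10, y=2)
  R: turn right, now facing South
  R: turn right, now facing West
Final: (x=10, y=2), facing West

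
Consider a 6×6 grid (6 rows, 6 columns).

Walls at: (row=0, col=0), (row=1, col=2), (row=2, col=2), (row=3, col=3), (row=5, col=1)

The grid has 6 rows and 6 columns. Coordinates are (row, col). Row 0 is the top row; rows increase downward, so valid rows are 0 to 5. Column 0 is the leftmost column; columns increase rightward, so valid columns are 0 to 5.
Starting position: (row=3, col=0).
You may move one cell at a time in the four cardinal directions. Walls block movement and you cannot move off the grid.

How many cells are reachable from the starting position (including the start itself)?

Answer: Reachable cells: 31

Derivation:
BFS flood-fill from (row=3, col=0):
  Distance 0: (row=3, col=0)
  Distance 1: (row=2, col=0), (row=3, col=1), (row=4, col=0)
  Distance 2: (row=1, col=0), (row=2, col=1), (row=3, col=2), (row=4, col=1), (row=5, col=0)
  Distance 3: (row=1, col=1), (row=4, col=2)
  Distance 4: (row=0, col=1), (row=4, col=3), (row=5, col=2)
  Distance 5: (row=0, col=2), (row=4, col=4), (row=5, col=3)
  Distance 6: (row=0, col=3), (row=3, col=4), (row=4, col=5), (row=5, col=4)
  Distance 7: (row=0, col=4), (row=1, col=3), (row=2, col=4), (row=3, col=5), (row=5, col=5)
  Distance 8: (row=0, col=5), (row=1, col=4), (row=2, col=3), (row=2, col=5)
  Distance 9: (row=1, col=5)
Total reachable: 31 (grid has 31 open cells total)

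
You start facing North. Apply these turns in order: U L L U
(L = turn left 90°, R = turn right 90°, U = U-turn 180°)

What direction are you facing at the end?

Answer: Final heading: South

Derivation:
Start: North
  U (U-turn (180°)) -> South
  L (left (90° counter-clockwise)) -> East
  L (left (90° counter-clockwise)) -> North
  U (U-turn (180°)) -> South
Final: South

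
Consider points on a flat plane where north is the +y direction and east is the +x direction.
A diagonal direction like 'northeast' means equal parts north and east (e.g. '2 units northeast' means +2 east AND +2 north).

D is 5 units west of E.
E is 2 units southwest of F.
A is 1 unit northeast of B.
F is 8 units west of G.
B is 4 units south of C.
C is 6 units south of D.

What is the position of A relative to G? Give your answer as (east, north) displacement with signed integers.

Answer: A is at (east=-14, north=-11) relative to G.

Derivation:
Place G at the origin (east=0, north=0).
  F is 8 units west of G: delta (east=-8, north=+0); F at (east=-8, north=0).
  E is 2 units southwest of F: delta (east=-2, north=-2); E at (east=-10, north=-2).
  D is 5 units west of E: delta (east=-5, north=+0); D at (east=-15, north=-2).
  C is 6 units south of D: delta (east=+0, north=-6); C at (east=-15, north=-8).
  B is 4 units south of C: delta (east=+0, north=-4); B at (east=-15, north=-12).
  A is 1 unit northeast of B: delta (east=+1, north=+1); A at (east=-14, north=-11).
Therefore A relative to G: (east=-14, north=-11).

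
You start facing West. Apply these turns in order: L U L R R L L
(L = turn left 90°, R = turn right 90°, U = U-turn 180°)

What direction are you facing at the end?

Start: West
  L (left (90° counter-clockwise)) -> South
  U (U-turn (180°)) -> North
  L (left (90° counter-clockwise)) -> West
  R (right (90° clockwise)) -> North
  R (right (90° clockwise)) -> East
  L (left (90° counter-clockwise)) -> North
  L (left (90° counter-clockwise)) -> West
Final: West

Answer: Final heading: West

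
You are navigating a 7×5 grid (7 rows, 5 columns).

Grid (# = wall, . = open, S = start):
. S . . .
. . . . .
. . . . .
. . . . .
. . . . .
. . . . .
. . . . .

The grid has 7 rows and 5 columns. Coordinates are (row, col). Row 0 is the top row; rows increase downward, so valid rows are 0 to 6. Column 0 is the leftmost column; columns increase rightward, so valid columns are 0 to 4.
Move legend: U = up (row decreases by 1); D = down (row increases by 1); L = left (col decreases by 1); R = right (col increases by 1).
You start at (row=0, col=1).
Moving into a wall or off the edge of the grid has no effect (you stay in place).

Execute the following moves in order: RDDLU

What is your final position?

Answer: Final position: (row=1, col=1)

Derivation:
Start: (row=0, col=1)
  R (right): (row=0, col=1) -> (row=0, col=2)
  D (down): (row=0, col=2) -> (row=1, col=2)
  D (down): (row=1, col=2) -> (row=2, col=2)
  L (left): (row=2, col=2) -> (row=2, col=1)
  U (up): (row=2, col=1) -> (row=1, col=1)
Final: (row=1, col=1)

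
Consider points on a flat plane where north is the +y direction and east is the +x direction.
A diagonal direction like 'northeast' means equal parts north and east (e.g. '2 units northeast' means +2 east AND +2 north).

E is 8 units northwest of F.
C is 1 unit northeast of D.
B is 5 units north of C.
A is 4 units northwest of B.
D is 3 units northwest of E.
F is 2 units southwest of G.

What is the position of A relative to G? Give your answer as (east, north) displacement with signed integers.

Answer: A is at (east=-16, north=19) relative to G.

Derivation:
Place G at the origin (east=0, north=0).
  F is 2 units southwest of G: delta (east=-2, north=-2); F at (east=-2, north=-2).
  E is 8 units northwest of F: delta (east=-8, north=+8); E at (east=-10, north=6).
  D is 3 units northwest of E: delta (east=-3, north=+3); D at (east=-13, north=9).
  C is 1 unit northeast of D: delta (east=+1, north=+1); C at (east=-12, north=10).
  B is 5 units north of C: delta (east=+0, north=+5); B at (east=-12, north=15).
  A is 4 units northwest of B: delta (east=-4, north=+4); A at (east=-16, north=19).
Therefore A relative to G: (east=-16, north=19).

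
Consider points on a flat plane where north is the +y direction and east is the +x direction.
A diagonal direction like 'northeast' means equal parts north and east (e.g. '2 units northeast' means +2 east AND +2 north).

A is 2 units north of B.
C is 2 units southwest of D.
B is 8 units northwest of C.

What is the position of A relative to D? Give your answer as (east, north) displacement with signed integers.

Answer: A is at (east=-10, north=8) relative to D.

Derivation:
Place D at the origin (east=0, north=0).
  C is 2 units southwest of D: delta (east=-2, north=-2); C at (east=-2, north=-2).
  B is 8 units northwest of C: delta (east=-8, north=+8); B at (east=-10, north=6).
  A is 2 units north of B: delta (east=+0, north=+2); A at (east=-10, north=8).
Therefore A relative to D: (east=-10, north=8).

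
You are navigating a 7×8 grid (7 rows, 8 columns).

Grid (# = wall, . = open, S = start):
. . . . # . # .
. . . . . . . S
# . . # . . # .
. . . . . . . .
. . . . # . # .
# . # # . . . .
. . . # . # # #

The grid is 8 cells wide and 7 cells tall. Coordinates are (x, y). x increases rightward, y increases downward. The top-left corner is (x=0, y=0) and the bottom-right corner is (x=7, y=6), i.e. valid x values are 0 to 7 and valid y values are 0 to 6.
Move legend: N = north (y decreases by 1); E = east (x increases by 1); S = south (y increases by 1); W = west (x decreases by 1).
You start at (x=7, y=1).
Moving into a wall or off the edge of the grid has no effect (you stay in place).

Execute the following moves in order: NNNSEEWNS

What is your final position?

Start: (x=7, y=1)
  N (north): (x=7, y=1) -> (x=7, y=0)
  N (north): blocked, stay at (x=7, y=0)
  N (north): blocked, stay at (x=7, y=0)
  S (south): (x=7, y=0) -> (x=7, y=1)
  E (east): blocked, stay at (x=7, y=1)
  E (east): blocked, stay at (x=7, y=1)
  W (west): (x=7, y=1) -> (x=6, y=1)
  N (north): blocked, stay at (x=6, y=1)
  S (south): blocked, stay at (x=6, y=1)
Final: (x=6, y=1)

Answer: Final position: (x=6, y=1)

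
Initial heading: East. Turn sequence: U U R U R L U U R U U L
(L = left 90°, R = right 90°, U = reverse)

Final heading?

Start: East
  U (U-turn (180°)) -> West
  U (U-turn (180°)) -> East
  R (right (90° clockwise)) -> South
  U (U-turn (180°)) -> North
  R (right (90° clockwise)) -> East
  L (left (90° counter-clockwise)) -> North
  U (U-turn (180°)) -> South
  U (U-turn (180°)) -> North
  R (right (90° clockwise)) -> East
  U (U-turn (180°)) -> West
  U (U-turn (180°)) -> East
  L (left (90° counter-clockwise)) -> North
Final: North

Answer: Final heading: North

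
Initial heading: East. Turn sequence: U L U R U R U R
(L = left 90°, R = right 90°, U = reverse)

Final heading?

Start: East
  U (U-turn (180°)) -> West
  L (left (90° counter-clockwise)) -> South
  U (U-turn (180°)) -> North
  R (right (90° clockwise)) -> East
  U (U-turn (180°)) -> West
  R (right (90° clockwise)) -> North
  U (U-turn (180°)) -> South
  R (right (90° clockwise)) -> West
Final: West

Answer: Final heading: West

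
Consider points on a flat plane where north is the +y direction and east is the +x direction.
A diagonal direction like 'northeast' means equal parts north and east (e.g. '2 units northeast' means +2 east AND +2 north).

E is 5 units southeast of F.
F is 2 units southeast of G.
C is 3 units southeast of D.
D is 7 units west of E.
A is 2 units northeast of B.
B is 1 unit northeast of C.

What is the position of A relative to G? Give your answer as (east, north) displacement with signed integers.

Answer: A is at (east=6, north=-7) relative to G.

Derivation:
Place G at the origin (east=0, north=0).
  F is 2 units southeast of G: delta (east=+2, north=-2); F at (east=2, north=-2).
  E is 5 units southeast of F: delta (east=+5, north=-5); E at (east=7, north=-7).
  D is 7 units west of E: delta (east=-7, north=+0); D at (east=0, north=-7).
  C is 3 units southeast of D: delta (east=+3, north=-3); C at (east=3, north=-10).
  B is 1 unit northeast of C: delta (east=+1, north=+1); B at (east=4, north=-9).
  A is 2 units northeast of B: delta (east=+2, north=+2); A at (east=6, north=-7).
Therefore A relative to G: (east=6, north=-7).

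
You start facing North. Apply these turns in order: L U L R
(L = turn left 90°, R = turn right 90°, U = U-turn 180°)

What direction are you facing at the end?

Answer: Final heading: East

Derivation:
Start: North
  L (left (90° counter-clockwise)) -> West
  U (U-turn (180°)) -> East
  L (left (90° counter-clockwise)) -> North
  R (right (90° clockwise)) -> East
Final: East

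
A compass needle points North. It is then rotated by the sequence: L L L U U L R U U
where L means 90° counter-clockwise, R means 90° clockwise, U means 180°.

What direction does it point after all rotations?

Answer: Final heading: East

Derivation:
Start: North
  L (left (90° counter-clockwise)) -> West
  L (left (90° counter-clockwise)) -> South
  L (left (90° counter-clockwise)) -> East
  U (U-turn (180°)) -> West
  U (U-turn (180°)) -> East
  L (left (90° counter-clockwise)) -> North
  R (right (90° clockwise)) -> East
  U (U-turn (180°)) -> West
  U (U-turn (180°)) -> East
Final: East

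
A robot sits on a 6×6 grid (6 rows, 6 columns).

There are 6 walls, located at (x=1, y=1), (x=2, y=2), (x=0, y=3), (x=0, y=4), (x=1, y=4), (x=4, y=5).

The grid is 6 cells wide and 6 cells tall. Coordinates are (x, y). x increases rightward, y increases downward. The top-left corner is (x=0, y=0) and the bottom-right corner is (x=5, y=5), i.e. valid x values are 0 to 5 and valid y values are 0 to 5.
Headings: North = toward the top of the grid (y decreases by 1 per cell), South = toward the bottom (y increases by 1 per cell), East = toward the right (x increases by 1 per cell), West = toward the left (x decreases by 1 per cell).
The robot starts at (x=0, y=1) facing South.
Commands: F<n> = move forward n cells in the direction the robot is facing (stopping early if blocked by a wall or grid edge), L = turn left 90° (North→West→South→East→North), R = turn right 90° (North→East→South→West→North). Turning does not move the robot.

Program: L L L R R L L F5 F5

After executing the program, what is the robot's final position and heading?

Answer: Final position: (x=0, y=1), facing West

Derivation:
Start: (x=0, y=1), facing South
  L: turn left, now facing East
  L: turn left, now facing North
  L: turn left, now facing West
  R: turn right, now facing North
  R: turn right, now facing East
  L: turn left, now facing North
  L: turn left, now facing West
  F5: move forward 0/5 (blocked), now at (x=0, y=1)
  F5: move forward 0/5 (blocked), now at (x=0, y=1)
Final: (x=0, y=1), facing West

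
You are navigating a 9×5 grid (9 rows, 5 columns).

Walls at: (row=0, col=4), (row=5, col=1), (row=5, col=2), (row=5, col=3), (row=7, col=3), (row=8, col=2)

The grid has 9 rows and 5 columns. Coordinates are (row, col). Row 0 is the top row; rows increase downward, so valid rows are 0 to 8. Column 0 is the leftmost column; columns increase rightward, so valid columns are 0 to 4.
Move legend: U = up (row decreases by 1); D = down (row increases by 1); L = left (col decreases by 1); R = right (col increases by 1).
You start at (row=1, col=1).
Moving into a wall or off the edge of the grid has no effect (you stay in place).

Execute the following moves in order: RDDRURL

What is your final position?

Start: (row=1, col=1)
  R (right): (row=1, col=1) -> (row=1, col=2)
  D (down): (row=1, col=2) -> (row=2, col=2)
  D (down): (row=2, col=2) -> (row=3, col=2)
  R (right): (row=3, col=2) -> (row=3, col=3)
  U (up): (row=3, col=3) -> (row=2, col=3)
  R (right): (row=2, col=3) -> (row=2, col=4)
  L (left): (row=2, col=4) -> (row=2, col=3)
Final: (row=2, col=3)

Answer: Final position: (row=2, col=3)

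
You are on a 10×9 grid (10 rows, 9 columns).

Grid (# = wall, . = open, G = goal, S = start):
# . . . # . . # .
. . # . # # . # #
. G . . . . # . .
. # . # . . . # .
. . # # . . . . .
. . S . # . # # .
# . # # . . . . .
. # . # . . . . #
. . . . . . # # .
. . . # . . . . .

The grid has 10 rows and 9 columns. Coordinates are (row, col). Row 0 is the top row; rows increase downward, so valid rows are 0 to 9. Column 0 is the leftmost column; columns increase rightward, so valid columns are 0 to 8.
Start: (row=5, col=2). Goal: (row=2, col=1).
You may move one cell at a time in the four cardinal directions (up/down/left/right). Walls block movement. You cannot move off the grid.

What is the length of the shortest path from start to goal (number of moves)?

BFS from (row=5, col=2) until reaching (row=2, col=1):
  Distance 0: (row=5, col=2)
  Distance 1: (row=5, col=1), (row=5, col=3)
  Distance 2: (row=4, col=1), (row=5, col=0), (row=6, col=1)
  Distance 3: (row=4, col=0)
  Distance 4: (row=3, col=0)
  Distance 5: (row=2, col=0)
  Distance 6: (row=1, col=0), (row=2, col=1)  <- goal reached here
One shortest path (6 moves): (row=5, col=2) -> (row=5, col=1) -> (row=5, col=0) -> (row=4, col=0) -> (row=3, col=0) -> (row=2, col=0) -> (row=2, col=1)

Answer: Shortest path length: 6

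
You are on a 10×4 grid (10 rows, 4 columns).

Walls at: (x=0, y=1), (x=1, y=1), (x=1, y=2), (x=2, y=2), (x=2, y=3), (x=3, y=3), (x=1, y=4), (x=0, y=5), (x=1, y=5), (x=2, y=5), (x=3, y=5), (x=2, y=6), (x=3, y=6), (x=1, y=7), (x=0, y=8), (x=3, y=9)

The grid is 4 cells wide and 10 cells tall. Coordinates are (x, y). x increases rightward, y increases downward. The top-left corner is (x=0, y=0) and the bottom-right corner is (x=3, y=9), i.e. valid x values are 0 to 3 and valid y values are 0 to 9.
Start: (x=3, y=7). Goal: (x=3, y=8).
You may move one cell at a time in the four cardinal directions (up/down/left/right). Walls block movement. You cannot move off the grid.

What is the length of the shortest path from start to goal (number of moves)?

Answer: Shortest path length: 1

Derivation:
BFS from (x=3, y=7) until reaching (x=3, y=8):
  Distance 0: (x=3, y=7)
  Distance 1: (x=2, y=7), (x=3, y=8)  <- goal reached here
One shortest path (1 moves): (x=3, y=7) -> (x=3, y=8)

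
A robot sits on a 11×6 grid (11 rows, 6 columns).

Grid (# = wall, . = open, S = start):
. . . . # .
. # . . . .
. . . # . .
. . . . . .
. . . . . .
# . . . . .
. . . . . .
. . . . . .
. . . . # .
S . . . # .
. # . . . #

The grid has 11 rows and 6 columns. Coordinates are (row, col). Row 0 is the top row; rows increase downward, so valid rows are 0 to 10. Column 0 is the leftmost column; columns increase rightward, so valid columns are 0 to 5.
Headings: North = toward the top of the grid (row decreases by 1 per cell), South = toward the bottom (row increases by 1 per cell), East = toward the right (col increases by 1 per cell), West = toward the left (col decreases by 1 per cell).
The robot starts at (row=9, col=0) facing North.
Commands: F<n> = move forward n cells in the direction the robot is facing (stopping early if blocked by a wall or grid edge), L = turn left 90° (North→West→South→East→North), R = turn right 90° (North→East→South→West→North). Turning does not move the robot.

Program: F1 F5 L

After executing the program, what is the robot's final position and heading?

Answer: Final position: (row=6, col=0), facing West

Derivation:
Start: (row=9, col=0), facing North
  F1: move forward 1, now at (row=8, col=0)
  F5: move forward 2/5 (blocked), now at (row=6, col=0)
  L: turn left, now facing West
Final: (row=6, col=0), facing West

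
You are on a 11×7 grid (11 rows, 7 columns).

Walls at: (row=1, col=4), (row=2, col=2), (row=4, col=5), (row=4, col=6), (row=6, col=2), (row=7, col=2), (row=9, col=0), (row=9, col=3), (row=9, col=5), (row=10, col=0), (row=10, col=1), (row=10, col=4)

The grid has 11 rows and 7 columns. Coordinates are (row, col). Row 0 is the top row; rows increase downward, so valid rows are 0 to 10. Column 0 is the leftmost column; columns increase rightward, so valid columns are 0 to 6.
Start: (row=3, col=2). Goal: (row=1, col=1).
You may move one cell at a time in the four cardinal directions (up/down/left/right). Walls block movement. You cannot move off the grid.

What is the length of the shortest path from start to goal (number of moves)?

BFS from (row=3, col=2) until reaching (row=1, col=1):
  Distance 0: (row=3, col=2)
  Distance 1: (row=3, col=1), (row=3, col=3), (row=4, col=2)
  Distance 2: (row=2, col=1), (row=2, col=3), (row=3, col=0), (row=3, col=4), (row=4, col=1), (row=4, col=3), (row=5, col=2)
  Distance 3: (row=1, col=1), (row=1, col=3), (row=2, col=0), (row=2, col=4), (row=3, col=5), (row=4, col=0), (row=4, col=4), (row=5, col=1), (row=5, col=3)  <- goal reached here
One shortest path (3 moves): (row=3, col=2) -> (row=3, col=1) -> (row=2, col=1) -> (row=1, col=1)

Answer: Shortest path length: 3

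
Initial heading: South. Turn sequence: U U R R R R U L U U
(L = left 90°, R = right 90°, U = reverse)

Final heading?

Answer: Final heading: West

Derivation:
Start: South
  U (U-turn (180°)) -> North
  U (U-turn (180°)) -> South
  R (right (90° clockwise)) -> West
  R (right (90° clockwise)) -> North
  R (right (90° clockwise)) -> East
  R (right (90° clockwise)) -> South
  U (U-turn (180°)) -> North
  L (left (90° counter-clockwise)) -> West
  U (U-turn (180°)) -> East
  U (U-turn (180°)) -> West
Final: West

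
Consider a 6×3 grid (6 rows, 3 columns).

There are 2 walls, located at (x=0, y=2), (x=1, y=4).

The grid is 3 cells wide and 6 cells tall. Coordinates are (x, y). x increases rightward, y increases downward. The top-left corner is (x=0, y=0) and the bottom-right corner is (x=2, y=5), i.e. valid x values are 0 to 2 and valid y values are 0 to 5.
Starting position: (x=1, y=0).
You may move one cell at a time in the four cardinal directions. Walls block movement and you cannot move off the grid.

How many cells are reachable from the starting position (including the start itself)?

BFS flood-fill from (x=1, y=0):
  Distance 0: (x=1, y=0)
  Distance 1: (x=0, y=0), (x=2, y=0), (x=1, y=1)
  Distance 2: (x=0, y=1), (x=2, y=1), (x=1, y=2)
  Distance 3: (x=2, y=2), (x=1, y=3)
  Distance 4: (x=0, y=3), (x=2, y=3)
  Distance 5: (x=0, y=4), (x=2, y=4)
  Distance 6: (x=0, y=5), (x=2, y=5)
  Distance 7: (x=1, y=5)
Total reachable: 16 (grid has 16 open cells total)

Answer: Reachable cells: 16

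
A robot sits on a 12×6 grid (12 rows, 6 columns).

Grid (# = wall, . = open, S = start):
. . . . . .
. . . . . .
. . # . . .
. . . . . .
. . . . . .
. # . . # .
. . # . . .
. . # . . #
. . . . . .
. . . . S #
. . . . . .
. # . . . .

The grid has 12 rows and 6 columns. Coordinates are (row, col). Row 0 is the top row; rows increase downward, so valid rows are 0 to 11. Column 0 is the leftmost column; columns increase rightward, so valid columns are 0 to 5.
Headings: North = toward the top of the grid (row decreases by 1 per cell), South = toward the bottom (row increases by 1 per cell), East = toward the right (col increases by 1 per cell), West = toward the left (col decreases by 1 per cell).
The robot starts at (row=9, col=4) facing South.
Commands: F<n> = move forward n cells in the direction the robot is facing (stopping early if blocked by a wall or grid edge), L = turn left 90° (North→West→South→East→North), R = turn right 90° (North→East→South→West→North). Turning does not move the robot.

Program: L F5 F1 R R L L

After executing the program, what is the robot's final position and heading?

Start: (row=9, col=4), facing South
  L: turn left, now facing East
  F5: move forward 0/5 (blocked), now at (row=9, col=4)
  F1: move forward 0/1 (blocked), now at (row=9, col=4)
  R: turn right, now facing South
  R: turn right, now facing West
  L: turn left, now facing South
  L: turn left, now facing East
Final: (row=9, col=4), facing East

Answer: Final position: (row=9, col=4), facing East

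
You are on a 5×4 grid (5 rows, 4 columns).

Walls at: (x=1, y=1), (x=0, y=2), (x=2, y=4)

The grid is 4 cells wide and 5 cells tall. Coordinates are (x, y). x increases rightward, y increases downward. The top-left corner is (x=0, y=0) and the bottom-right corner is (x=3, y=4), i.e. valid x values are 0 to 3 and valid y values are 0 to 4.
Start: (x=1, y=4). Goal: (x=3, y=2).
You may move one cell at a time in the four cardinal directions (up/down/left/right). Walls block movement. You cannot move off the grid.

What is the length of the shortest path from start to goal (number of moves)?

Answer: Shortest path length: 4

Derivation:
BFS from (x=1, y=4) until reaching (x=3, y=2):
  Distance 0: (x=1, y=4)
  Distance 1: (x=1, y=3), (x=0, y=4)
  Distance 2: (x=1, y=2), (x=0, y=3), (x=2, y=3)
  Distance 3: (x=2, y=2), (x=3, y=3)
  Distance 4: (x=2, y=1), (x=3, y=2), (x=3, y=4)  <- goal reached here
One shortest path (4 moves): (x=1, y=4) -> (x=1, y=3) -> (x=2, y=3) -> (x=3, y=3) -> (x=3, y=2)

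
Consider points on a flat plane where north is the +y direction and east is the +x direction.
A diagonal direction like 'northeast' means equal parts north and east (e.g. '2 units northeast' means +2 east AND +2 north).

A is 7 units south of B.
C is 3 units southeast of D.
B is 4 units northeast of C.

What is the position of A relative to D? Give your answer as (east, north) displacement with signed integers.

Answer: A is at (east=7, north=-6) relative to D.

Derivation:
Place D at the origin (east=0, north=0).
  C is 3 units southeast of D: delta (east=+3, north=-3); C at (east=3, north=-3).
  B is 4 units northeast of C: delta (east=+4, north=+4); B at (east=7, north=1).
  A is 7 units south of B: delta (east=+0, north=-7); A at (east=7, north=-6).
Therefore A relative to D: (east=7, north=-6).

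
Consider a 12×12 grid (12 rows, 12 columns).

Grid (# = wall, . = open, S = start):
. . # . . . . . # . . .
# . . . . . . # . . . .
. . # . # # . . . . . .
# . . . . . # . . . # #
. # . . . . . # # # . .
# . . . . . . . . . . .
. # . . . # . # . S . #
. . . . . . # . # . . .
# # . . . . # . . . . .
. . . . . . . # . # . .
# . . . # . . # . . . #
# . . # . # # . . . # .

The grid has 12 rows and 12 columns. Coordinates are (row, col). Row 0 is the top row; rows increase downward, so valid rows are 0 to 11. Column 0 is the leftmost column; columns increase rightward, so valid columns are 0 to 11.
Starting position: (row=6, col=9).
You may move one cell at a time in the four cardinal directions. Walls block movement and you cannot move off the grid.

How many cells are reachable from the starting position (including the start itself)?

BFS flood-fill from (row=6, col=9):
  Distance 0: (row=6, col=9)
  Distance 1: (row=5, col=9), (row=6, col=8), (row=6, col=10), (row=7, col=9)
  Distance 2: (row=5, col=8), (row=5, col=10), (row=7, col=10), (row=8, col=9)
  Distance 3: (row=4, col=10), (row=5, col=7), (row=5, col=11), (row=7, col=11), (row=8, col=8), (row=8, col=10)
  Distance 4: (row=4, col=11), (row=5, col=6), (row=8, col=7), (row=8, col=11), (row=9, col=8), (row=9, col=10)
  Distance 5: (row=4, col=6), (row=5, col=5), (row=6, col=6), (row=7, col=7), (row=9, col=11), (row=10, col=8), (row=10, col=10)
  Distance 6: (row=4, col=5), (row=5, col=4), (row=10, col=9), (row=11, col=8)
  Distance 7: (row=3, col=5), (row=4, col=4), (row=5, col=3), (row=6, col=4), (row=11, col=7), (row=11, col=9)
  Distance 8: (row=3, col=4), (row=4, col=3), (row=5, col=2), (row=6, col=3), (row=7, col=4)
  Distance 9: (row=3, col=3), (row=4, col=2), (row=5, col=1), (row=6, col=2), (row=7, col=3), (row=7, col=5), (row=8, col=4)
  Distance 10: (row=2, col=3), (row=3, col=2), (row=7, col=2), (row=8, col=3), (row=8, col=5), (row=9, col=4)
  Distance 11: (row=1, col=3), (row=3, col=1), (row=7, col=1), (row=8, col=2), (row=9, col=3), (row=9, col=5)
  Distance 12: (row=0, col=3), (row=1, col=2), (row=1, col=4), (row=2, col=1), (row=7, col=0), (row=9, col=2), (row=9, col=6), (row=10, col=3), (row=10, col=5)
  Distance 13: (row=0, col=4), (row=1, col=1), (row=1, col=5), (row=2, col=0), (row=6, col=0), (row=9, col=1), (row=10, col=2), (row=10, col=6)
  Distance 14: (row=0, col=1), (row=0, col=5), (row=1, col=6), (row=9, col=0), (row=10, col=1), (row=11, col=2)
  Distance 15: (row=0, col=0), (row=0, col=6), (row=2, col=6), (row=11, col=1)
  Distance 16: (row=0, col=7), (row=2, col=7)
  Distance 17: (row=2, col=8), (row=3, col=7)
  Distance 18: (row=1, col=8), (row=2, col=9), (row=3, col=8)
  Distance 19: (row=1, col=9), (row=2, col=10), (row=3, col=9)
  Distance 20: (row=0, col=9), (row=1, col=10), (row=2, col=11)
  Distance 21: (row=0, col=10), (row=1, col=11)
  Distance 22: (row=0, col=11)
Total reachable: 105 (grid has 108 open cells total)

Answer: Reachable cells: 105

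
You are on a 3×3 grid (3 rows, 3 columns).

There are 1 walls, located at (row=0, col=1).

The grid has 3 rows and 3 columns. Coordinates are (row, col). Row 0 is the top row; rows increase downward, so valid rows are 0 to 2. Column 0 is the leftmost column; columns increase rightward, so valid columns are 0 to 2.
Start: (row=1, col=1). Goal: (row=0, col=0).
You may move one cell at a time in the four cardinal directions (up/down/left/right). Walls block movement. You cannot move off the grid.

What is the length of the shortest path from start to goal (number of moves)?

BFS from (row=1, col=1) until reaching (row=0, col=0):
  Distance 0: (row=1, col=1)
  Distance 1: (row=1, col=0), (row=1, col=2), (row=2, col=1)
  Distance 2: (row=0, col=0), (row=0, col=2), (row=2, col=0), (row=2, col=2)  <- goal reached here
One shortest path (2 moves): (row=1, col=1) -> (row=1, col=0) -> (row=0, col=0)

Answer: Shortest path length: 2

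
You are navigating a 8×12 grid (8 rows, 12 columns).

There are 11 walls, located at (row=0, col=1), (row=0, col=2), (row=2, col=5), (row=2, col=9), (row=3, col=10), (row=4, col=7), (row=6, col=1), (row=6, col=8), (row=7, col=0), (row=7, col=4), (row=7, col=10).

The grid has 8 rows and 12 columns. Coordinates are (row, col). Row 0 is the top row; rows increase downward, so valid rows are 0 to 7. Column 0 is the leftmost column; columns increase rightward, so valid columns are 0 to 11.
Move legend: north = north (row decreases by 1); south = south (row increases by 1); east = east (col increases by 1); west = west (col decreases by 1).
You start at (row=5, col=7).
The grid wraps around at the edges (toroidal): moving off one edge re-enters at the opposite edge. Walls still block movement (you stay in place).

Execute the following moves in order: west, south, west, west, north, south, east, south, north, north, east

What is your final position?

Answer: Final position: (row=5, col=6)

Derivation:
Start: (row=5, col=7)
  west (west): (row=5, col=7) -> (row=5, col=6)
  south (south): (row=5, col=6) -> (row=6, col=6)
  west (west): (row=6, col=6) -> (row=6, col=5)
  west (west): (row=6, col=5) -> (row=6, col=4)
  north (north): (row=6, col=4) -> (row=5, col=4)
  south (south): (row=5, col=4) -> (row=6, col=4)
  east (east): (row=6, col=4) -> (row=6, col=5)
  south (south): (row=6, col=5) -> (row=7, col=5)
  north (north): (row=7, col=5) -> (row=6, col=5)
  north (north): (row=6, col=5) -> (row=5, col=5)
  east (east): (row=5, col=5) -> (row=5, col=6)
Final: (row=5, col=6)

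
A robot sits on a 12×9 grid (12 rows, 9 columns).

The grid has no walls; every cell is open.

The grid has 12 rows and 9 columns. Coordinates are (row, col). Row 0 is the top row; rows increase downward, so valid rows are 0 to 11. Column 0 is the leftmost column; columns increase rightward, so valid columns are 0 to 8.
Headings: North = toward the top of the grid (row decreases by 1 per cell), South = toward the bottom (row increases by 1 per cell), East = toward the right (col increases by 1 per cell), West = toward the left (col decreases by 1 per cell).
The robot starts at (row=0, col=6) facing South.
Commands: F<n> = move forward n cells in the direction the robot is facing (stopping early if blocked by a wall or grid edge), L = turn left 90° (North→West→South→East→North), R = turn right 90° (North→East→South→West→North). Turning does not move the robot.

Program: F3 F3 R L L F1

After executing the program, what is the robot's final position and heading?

Answer: Final position: (row=6, col=7), facing East

Derivation:
Start: (row=0, col=6), facing South
  F3: move forward 3, now at (row=3, col=6)
  F3: move forward 3, now at (row=6, col=6)
  R: turn right, now facing West
  L: turn left, now facing South
  L: turn left, now facing East
  F1: move forward 1, now at (row=6, col=7)
Final: (row=6, col=7), facing East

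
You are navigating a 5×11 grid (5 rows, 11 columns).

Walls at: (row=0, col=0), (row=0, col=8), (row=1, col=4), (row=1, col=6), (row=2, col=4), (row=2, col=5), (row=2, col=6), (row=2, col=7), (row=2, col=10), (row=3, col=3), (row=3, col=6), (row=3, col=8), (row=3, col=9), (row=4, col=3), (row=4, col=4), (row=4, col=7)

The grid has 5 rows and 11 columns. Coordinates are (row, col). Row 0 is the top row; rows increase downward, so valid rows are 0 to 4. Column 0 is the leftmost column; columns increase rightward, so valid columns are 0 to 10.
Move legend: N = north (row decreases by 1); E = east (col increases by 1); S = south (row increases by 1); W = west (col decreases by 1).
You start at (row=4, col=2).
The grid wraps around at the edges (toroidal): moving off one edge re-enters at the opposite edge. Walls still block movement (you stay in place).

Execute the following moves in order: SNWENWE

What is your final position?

Start: (row=4, col=2)
  S (south): (row=4, col=2) -> (row=0, col=2)
  N (north): (row=0, col=2) -> (row=4, col=2)
  W (west): (row=4, col=2) -> (row=4, col=1)
  E (east): (row=4, col=1) -> (row=4, col=2)
  N (north): (row=4, col=2) -> (row=3, col=2)
  W (west): (row=3, col=2) -> (row=3, col=1)
  E (east): (row=3, col=1) -> (row=3, col=2)
Final: (row=3, col=2)

Answer: Final position: (row=3, col=2)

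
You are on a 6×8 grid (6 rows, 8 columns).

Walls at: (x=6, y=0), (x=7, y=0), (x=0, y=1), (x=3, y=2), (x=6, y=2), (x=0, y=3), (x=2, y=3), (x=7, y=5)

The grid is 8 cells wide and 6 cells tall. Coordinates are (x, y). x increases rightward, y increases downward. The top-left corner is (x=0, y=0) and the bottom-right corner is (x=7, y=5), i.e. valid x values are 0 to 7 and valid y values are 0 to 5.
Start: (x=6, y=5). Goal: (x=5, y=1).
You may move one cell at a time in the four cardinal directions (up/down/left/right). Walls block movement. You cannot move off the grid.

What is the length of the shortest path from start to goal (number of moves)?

Answer: Shortest path length: 5

Derivation:
BFS from (x=6, y=5) until reaching (x=5, y=1):
  Distance 0: (x=6, y=5)
  Distance 1: (x=6, y=4), (x=5, y=5)
  Distance 2: (x=6, y=3), (x=5, y=4), (x=7, y=4), (x=4, y=5)
  Distance 3: (x=5, y=3), (x=7, y=3), (x=4, y=4), (x=3, y=5)
  Distance 4: (x=5, y=2), (x=7, y=2), (x=4, y=3), (x=3, y=4), (x=2, y=5)
  Distance 5: (x=5, y=1), (x=7, y=1), (x=4, y=2), (x=3, y=3), (x=2, y=4), (x=1, y=5)  <- goal reached here
One shortest path (5 moves): (x=6, y=5) -> (x=5, y=5) -> (x=5, y=4) -> (x=5, y=3) -> (x=5, y=2) -> (x=5, y=1)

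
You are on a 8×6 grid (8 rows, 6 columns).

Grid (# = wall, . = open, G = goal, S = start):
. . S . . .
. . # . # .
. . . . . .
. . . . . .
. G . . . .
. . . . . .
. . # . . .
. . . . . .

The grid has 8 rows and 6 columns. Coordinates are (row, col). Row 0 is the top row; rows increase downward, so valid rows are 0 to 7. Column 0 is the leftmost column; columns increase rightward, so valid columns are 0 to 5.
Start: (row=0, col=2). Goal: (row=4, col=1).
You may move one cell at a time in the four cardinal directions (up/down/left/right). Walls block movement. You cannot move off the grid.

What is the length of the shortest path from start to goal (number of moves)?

BFS from (row=0, col=2) until reaching (row=4, col=1):
  Distance 0: (row=0, col=2)
  Distance 1: (row=0, col=1), (row=0, col=3)
  Distance 2: (row=0, col=0), (row=0, col=4), (row=1, col=1), (row=1, col=3)
  Distance 3: (row=0, col=5), (row=1, col=0), (row=2, col=1), (row=2, col=3)
  Distance 4: (row=1, col=5), (row=2, col=0), (row=2, col=2), (row=2, col=4), (row=3, col=1), (row=3, col=3)
  Distance 5: (row=2, col=5), (row=3, col=0), (row=3, col=2), (row=3, col=4), (row=4, col=1), (row=4, col=3)  <- goal reached here
One shortest path (5 moves): (row=0, col=2) -> (row=0, col=1) -> (row=1, col=1) -> (row=2, col=1) -> (row=3, col=1) -> (row=4, col=1)

Answer: Shortest path length: 5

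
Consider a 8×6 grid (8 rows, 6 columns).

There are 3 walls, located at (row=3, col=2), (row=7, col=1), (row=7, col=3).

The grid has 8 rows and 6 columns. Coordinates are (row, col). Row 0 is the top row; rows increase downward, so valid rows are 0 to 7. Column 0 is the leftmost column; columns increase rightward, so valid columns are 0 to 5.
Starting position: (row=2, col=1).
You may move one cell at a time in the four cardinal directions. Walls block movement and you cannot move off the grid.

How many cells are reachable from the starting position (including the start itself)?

BFS flood-fill from (row=2, col=1):
  Distance 0: (row=2, col=1)
  Distance 1: (row=1, col=1), (row=2, col=0), (row=2, col=2), (row=3, col=1)
  Distance 2: (row=0, col=1), (row=1, col=0), (row=1, col=2), (row=2, col=3), (row=3, col=0), (row=4, col=1)
  Distance 3: (row=0, col=0), (row=0, col=2), (row=1, col=3), (row=2, col=4), (row=3, col=3), (row=4, col=0), (row=4, col=2), (row=5, col=1)
  Distance 4: (row=0, col=3), (row=1, col=4), (row=2, col=5), (row=3, col=4), (row=4, col=3), (row=5, col=0), (row=5, col=2), (row=6, col=1)
  Distance 5: (row=0, col=4), (row=1, col=5), (row=3, col=5), (row=4, col=4), (row=5, col=3), (row=6, col=0), (row=6, col=2)
  Distance 6: (row=0, col=5), (row=4, col=5), (row=5, col=4), (row=6, col=3), (row=7, col=0), (row=7, col=2)
  Distance 7: (row=5, col=5), (row=6, col=4)
  Distance 8: (row=6, col=5), (row=7, col=4)
  Distance 9: (row=7, col=5)
Total reachable: 45 (grid has 45 open cells total)

Answer: Reachable cells: 45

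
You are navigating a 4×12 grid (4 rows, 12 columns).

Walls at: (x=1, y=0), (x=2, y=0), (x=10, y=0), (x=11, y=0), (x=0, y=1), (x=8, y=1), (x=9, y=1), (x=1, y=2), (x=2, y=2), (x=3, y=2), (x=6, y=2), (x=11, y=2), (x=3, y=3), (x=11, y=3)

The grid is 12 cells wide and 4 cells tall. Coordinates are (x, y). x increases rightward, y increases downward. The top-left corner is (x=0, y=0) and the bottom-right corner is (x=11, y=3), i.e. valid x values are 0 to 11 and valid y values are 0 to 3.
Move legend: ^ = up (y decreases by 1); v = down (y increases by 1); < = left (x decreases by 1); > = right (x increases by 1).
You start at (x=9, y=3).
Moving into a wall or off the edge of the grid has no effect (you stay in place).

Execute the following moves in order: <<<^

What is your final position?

Answer: Final position: (x=6, y=3)

Derivation:
Start: (x=9, y=3)
  < (left): (x=9, y=3) -> (x=8, y=3)
  < (left): (x=8, y=3) -> (x=7, y=3)
  < (left): (x=7, y=3) -> (x=6, y=3)
  ^ (up): blocked, stay at (x=6, y=3)
Final: (x=6, y=3)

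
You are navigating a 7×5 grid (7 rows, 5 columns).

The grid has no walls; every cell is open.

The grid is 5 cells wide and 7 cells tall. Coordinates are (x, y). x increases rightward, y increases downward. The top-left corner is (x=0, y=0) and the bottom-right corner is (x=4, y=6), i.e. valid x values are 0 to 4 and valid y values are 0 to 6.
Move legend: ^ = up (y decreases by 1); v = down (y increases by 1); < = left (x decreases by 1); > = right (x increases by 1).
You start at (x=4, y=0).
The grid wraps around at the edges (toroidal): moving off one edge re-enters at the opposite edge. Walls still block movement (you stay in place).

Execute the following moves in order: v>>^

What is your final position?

Answer: Final position: (x=1, y=0)

Derivation:
Start: (x=4, y=0)
  v (down): (x=4, y=0) -> (x=4, y=1)
  > (right): (x=4, y=1) -> (x=0, y=1)
  > (right): (x=0, y=1) -> (x=1, y=1)
  ^ (up): (x=1, y=1) -> (x=1, y=0)
Final: (x=1, y=0)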